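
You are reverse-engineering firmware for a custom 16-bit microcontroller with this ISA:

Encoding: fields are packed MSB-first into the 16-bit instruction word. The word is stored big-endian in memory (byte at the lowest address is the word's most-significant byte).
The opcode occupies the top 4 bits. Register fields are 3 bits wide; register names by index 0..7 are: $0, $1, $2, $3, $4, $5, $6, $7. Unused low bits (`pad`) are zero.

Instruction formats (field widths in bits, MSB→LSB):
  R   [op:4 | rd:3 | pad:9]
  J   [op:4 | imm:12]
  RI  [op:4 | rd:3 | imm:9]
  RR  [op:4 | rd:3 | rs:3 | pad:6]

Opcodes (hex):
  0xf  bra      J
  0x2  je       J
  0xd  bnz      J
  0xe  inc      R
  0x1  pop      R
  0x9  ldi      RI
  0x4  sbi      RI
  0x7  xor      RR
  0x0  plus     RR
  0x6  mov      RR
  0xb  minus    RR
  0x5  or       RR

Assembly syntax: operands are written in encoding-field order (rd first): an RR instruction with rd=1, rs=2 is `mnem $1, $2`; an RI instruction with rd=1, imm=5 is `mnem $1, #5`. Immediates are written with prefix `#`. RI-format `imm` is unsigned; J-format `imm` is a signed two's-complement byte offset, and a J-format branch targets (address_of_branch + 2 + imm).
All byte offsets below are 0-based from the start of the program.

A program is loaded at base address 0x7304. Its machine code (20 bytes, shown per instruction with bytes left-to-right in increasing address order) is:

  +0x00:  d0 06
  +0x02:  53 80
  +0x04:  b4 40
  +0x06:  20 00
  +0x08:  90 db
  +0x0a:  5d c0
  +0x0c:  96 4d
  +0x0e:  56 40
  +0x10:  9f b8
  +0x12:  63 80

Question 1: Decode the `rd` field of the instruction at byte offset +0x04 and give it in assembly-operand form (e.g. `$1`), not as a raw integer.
$2

@+04  big-endian(b4 40) = 0xb440
  top 4b → 0xb → minus [RR]
  rd@[11:9]=0x2 ⇒ $2
  rs@[8:6]=0x1 ⇒ $1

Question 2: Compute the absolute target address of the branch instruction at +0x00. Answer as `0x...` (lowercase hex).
[00] d0 06 → 0xd006
  opcode bits[15:12]=0xd: bnz/J
  imm@[11:0]=0x6 ⇒ #6
  target = base 0x7304 + off 0x00 + 2 + imm 6 = 0x730c

0x730c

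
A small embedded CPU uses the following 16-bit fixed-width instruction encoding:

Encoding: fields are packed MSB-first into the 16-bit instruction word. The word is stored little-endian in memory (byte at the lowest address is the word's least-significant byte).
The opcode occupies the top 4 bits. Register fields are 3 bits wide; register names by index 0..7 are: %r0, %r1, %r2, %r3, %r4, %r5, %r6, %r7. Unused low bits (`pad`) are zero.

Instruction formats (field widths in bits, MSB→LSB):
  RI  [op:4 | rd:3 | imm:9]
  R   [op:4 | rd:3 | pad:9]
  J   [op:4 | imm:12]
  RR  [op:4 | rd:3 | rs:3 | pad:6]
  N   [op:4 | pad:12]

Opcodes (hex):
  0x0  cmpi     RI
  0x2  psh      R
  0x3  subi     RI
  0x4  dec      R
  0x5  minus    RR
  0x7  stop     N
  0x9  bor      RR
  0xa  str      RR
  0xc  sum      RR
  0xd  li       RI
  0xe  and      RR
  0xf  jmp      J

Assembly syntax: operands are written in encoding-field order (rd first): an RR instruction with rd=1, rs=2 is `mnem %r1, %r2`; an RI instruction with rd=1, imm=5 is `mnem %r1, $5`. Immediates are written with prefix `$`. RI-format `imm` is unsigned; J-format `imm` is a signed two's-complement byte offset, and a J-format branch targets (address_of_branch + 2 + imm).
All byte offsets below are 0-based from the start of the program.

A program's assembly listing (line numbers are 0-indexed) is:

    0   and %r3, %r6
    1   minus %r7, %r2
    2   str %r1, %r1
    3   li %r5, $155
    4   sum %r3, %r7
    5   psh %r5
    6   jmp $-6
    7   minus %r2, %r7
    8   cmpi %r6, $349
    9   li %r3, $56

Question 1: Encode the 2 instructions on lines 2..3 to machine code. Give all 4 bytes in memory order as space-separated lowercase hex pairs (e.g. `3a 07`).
40 a2 9b da

line 2 (str): pack op=0xa:4|rd=1:3|rs=1:3|pad=0:6 = 0xa240; little→ 40 a2
line 3 (li): pack op=0xd:4|rd=5:3|imm=155:9 = 0xda9b; little→ 9b da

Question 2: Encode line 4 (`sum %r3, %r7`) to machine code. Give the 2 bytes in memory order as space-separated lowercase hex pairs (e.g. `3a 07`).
L4: sum op=0xc:4|rd=3:3|rs=7:3|pad=0:6 ⇒ 0xc7c0 ⇒ little c0 c7

c0 c7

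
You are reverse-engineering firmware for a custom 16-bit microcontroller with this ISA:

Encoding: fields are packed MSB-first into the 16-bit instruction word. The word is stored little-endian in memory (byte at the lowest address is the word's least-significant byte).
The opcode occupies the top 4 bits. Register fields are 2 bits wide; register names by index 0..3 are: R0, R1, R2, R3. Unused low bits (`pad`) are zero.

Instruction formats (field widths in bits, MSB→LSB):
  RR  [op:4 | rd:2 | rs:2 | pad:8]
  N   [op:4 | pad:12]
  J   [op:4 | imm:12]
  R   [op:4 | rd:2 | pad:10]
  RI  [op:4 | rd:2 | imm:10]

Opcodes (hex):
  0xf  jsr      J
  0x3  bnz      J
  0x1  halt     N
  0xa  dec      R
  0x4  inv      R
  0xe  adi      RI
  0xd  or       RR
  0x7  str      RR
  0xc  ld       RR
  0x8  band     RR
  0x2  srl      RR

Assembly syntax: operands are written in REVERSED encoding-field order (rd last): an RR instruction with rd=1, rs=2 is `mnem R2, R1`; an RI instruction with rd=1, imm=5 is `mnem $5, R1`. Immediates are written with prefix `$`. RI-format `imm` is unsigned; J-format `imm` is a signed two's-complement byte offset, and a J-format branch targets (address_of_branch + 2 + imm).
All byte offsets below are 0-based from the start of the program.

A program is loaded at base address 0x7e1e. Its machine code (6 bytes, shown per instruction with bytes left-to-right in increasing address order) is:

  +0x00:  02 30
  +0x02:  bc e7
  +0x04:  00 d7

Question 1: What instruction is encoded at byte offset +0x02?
[02] bc e7 → 0xe7bc
  op=0xe7bc>>12=0xe ⇒ adi (RI)
  [11:10] rd=1 = R1
  [9:0] imm=956 = $956

adi $956, R1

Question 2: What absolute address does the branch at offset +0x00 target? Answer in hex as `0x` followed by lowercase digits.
@+00  little-endian(02 30) = 0x3002
  opcode bits[15:12]=0x3: bnz/J
  [11:0] imm=2 = $2
  target = base 0x7e1e + off 0x00 + 2 + imm 2 = 0x7e22

0x7e22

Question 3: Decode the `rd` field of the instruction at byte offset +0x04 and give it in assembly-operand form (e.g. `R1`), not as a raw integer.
@+04  little-endian(00 d7) = 0xd700
  top 4b → 0xd → or [RR]
  rd: (w>>10)&0x3=0x1 → R1
  rs: (w>>8)&0x3=0x3 → R3

R1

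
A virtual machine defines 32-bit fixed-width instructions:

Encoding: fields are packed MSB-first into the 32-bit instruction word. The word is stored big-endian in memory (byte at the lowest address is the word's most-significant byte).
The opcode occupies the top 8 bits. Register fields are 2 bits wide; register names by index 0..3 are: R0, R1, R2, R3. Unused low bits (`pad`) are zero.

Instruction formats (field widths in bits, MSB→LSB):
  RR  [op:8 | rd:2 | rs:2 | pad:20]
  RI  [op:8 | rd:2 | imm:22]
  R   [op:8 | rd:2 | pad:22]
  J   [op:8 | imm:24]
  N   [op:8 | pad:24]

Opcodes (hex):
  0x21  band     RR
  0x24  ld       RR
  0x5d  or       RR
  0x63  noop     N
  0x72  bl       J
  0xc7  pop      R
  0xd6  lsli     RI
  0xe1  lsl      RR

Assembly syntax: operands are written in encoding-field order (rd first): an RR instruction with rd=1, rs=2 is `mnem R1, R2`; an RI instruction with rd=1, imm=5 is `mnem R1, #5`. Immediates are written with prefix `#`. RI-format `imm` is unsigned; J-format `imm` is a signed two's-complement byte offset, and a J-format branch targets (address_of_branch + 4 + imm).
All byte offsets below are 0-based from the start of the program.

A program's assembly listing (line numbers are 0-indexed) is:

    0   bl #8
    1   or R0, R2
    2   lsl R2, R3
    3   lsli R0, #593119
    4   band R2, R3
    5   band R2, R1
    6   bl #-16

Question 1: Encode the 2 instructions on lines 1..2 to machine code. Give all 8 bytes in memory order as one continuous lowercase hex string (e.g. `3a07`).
5d200000e1b00000

line 1 (or): pack op=0x5d:8|rd=0:2|rs=2:2|pad=0:20 = 0x5d200000; big→ 5d 20 00 00
line 2 (lsl): pack op=0xe1:8|rd=2:2|rs=3:2|pad=0:20 = 0xe1b00000; big→ e1 b0 00 00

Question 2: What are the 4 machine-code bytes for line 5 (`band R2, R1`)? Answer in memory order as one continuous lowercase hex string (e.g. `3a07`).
21900000

line 5 (band): pack op=0x21:8|rd=2:2|rs=1:2|pad=0:20 = 0x21900000; big→ 21 90 00 00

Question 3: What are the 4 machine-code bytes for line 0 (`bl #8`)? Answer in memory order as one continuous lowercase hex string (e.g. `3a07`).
line 0 (bl): pack op=0x72:8|imm=8:24 = 0x72000008; big→ 72 00 00 08

72000008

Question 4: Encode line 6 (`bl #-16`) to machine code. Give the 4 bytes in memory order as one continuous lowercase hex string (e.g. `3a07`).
L6: bl op=0x72:8|imm=-16:24 ⇒ 0x72fffff0 ⇒ big 72 ff ff f0

72fffff0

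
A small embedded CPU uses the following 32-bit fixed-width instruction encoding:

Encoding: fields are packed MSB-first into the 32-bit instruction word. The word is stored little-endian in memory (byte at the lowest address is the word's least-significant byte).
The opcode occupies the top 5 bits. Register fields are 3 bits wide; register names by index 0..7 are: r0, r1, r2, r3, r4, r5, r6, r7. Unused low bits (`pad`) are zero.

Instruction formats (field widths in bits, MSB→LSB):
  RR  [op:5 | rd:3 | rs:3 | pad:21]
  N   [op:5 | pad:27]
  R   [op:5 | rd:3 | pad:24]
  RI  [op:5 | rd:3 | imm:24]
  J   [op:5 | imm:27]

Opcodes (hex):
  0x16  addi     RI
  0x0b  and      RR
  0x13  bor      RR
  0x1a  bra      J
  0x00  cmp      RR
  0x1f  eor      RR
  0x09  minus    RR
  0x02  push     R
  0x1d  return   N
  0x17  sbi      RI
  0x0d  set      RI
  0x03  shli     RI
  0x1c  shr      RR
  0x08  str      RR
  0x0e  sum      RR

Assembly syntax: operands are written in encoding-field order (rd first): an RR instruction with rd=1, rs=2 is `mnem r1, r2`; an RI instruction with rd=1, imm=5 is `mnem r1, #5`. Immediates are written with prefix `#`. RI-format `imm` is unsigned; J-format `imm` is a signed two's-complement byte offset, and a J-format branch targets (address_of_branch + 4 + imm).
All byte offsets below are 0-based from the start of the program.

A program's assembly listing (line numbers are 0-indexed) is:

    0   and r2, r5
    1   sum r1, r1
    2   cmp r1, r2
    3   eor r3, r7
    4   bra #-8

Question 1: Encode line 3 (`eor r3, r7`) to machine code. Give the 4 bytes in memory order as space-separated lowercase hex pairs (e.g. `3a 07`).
00 00 e0 fb

3. eor fields op=0x1f:5|rd=3:3|rs=7:3|pad=0:21 → word fbe00000h → 00 00 e0 fb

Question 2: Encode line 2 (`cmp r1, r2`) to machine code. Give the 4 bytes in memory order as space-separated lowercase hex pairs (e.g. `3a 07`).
line 2 (cmp): pack op=0x0:5|rd=1:3|rs=2:3|pad=0:21 = 0x01400000; little→ 00 00 40 01

00 00 40 01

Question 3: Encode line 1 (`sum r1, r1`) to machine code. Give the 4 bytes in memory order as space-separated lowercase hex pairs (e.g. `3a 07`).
1. sum fields op=0xe:5|rd=1:3|rs=1:3|pad=0:21 → word 71200000h → 00 00 20 71

00 00 20 71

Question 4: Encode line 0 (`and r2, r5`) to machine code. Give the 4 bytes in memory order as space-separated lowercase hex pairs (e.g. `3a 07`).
L0: and op=0xb:5|rd=2:3|rs=5:3|pad=0:21 ⇒ 0x5aa00000 ⇒ little 00 00 a0 5a

00 00 a0 5a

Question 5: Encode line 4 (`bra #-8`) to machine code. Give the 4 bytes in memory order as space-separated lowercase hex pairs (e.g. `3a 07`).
line 4 (bra): pack op=0x1a:5|imm=-8:27 = 0xd7fffff8; little→ f8 ff ff d7

f8 ff ff d7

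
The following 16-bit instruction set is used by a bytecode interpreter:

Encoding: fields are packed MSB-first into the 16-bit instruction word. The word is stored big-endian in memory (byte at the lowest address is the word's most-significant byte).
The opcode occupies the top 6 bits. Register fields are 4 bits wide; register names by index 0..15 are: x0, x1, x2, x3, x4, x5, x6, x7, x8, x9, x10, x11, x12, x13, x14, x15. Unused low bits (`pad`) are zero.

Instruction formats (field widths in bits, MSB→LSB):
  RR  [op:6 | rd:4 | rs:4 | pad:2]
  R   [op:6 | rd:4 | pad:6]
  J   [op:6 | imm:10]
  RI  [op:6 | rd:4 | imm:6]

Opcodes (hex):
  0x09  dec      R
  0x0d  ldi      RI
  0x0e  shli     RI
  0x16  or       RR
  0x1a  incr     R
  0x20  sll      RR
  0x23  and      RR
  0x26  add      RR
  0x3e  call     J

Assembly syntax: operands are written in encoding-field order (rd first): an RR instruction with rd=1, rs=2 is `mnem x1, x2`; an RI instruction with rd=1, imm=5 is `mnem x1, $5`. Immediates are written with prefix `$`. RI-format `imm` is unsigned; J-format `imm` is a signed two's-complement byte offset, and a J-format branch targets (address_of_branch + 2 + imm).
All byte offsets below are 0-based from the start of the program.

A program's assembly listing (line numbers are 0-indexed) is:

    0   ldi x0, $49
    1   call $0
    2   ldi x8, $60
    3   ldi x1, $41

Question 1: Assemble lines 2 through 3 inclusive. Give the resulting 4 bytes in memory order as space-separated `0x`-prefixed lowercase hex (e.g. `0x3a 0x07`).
0x36 0x3c 0x34 0x69

2. ldi fields op=0xd:6|rd=8:4|imm=60:6 → word 363ch → 36 3c
3. ldi fields op=0xd:6|rd=1:4|imm=41:6 → word 3469h → 34 69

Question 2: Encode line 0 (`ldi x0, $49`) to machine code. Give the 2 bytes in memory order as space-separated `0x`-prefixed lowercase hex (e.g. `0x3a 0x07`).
0x34 0x31

L0: ldi op=0xd:6|rd=0:4|imm=49:6 ⇒ 0x3431 ⇒ big 34 31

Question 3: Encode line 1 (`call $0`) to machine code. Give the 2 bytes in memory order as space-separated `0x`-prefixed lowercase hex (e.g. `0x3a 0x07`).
0xf8 0x00

1. call fields op=0x3e:6|imm=0:10 → word f800h → f8 00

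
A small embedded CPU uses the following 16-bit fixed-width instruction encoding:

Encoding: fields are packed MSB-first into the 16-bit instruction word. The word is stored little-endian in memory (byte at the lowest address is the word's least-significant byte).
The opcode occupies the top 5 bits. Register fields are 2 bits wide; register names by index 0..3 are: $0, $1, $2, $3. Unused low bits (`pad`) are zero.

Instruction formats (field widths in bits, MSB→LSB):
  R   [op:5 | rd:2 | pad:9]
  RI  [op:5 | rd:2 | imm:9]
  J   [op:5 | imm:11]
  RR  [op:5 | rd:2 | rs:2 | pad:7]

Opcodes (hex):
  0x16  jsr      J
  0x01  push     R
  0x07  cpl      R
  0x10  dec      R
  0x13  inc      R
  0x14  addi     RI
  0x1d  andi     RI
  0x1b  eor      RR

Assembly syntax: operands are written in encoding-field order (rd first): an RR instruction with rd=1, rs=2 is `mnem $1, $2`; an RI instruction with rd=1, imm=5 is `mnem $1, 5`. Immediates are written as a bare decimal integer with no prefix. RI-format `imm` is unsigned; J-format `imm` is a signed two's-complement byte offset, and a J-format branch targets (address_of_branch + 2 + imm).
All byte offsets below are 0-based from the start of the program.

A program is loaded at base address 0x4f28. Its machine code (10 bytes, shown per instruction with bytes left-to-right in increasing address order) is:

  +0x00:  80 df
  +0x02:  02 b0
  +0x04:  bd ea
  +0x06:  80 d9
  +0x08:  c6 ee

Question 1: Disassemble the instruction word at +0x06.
+0x06: 80 d9 ⇒ word 0xd980 (little)
  top 5b → 0x1b → eor [RR]
  rd@[10:9]=0x0 ⇒ $0
  rs@[8:7]=0x3 ⇒ $3

eor $0, $3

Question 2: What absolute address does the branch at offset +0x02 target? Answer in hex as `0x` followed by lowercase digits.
0x4f2e

[02] 02 b0 → 0xb002
  op=0xb002>>11=0x16 ⇒ jsr (J)
  imm@[10:0]=0x2 ⇒ 2
  target = base 0x4f28 + off 0x02 + 2 + imm 2 = 0x4f2e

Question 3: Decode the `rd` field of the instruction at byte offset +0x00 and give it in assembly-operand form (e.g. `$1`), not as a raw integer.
$3

[00] 80 df → 0xdf80
  opcode bits[15:11]=0x1b: eor/RR
  rd: (w>>9)&0x3=0x3 → $3
  rs: (w>>7)&0x3=0x3 → $3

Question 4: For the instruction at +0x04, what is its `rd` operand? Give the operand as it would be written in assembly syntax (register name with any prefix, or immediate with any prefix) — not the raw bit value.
$1

[04] bd ea → 0xeabd
  top 5b → 0x1d → andi [RI]
  rd: (w>>9)&0x3=0x1 → $1
  imm: (w>>0)&0x1ff=0xbd → 189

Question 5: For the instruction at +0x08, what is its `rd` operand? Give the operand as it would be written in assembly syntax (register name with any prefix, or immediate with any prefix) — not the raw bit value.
[08] c6 ee → 0xeec6
  opcode bits[15:11]=0x1d: andi/RI
  rd@[10:9]=0x3 ⇒ $3
  imm@[8:0]=0xc6 ⇒ 198

$3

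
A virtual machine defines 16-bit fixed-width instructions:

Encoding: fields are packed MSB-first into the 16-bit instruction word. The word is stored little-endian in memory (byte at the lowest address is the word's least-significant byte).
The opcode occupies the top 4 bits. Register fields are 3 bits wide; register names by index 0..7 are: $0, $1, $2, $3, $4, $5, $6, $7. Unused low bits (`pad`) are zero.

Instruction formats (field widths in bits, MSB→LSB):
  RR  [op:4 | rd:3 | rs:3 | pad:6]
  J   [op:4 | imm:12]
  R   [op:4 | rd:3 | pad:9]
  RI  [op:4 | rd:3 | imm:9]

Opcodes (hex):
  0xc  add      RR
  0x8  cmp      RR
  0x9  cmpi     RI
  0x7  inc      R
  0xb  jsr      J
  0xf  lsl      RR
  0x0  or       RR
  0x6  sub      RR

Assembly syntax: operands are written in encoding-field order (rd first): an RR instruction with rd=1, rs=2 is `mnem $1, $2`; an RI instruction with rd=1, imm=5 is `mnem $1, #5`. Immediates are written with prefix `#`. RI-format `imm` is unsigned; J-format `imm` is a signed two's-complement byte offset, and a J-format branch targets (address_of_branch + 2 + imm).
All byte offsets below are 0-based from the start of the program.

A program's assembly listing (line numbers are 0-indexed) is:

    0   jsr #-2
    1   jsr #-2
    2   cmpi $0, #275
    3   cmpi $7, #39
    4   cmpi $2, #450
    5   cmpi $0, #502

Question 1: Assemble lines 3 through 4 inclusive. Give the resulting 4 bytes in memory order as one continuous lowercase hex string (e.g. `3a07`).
line 3 (cmpi): pack op=0x9:4|rd=7:3|imm=39:9 = 0x9e27; little→ 27 9e
line 4 (cmpi): pack op=0x9:4|rd=2:3|imm=450:9 = 0x95c2; little→ c2 95

279ec295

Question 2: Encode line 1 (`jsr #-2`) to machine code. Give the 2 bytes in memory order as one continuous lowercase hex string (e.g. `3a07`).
febf

line 1 (jsr): pack op=0xb:4|imm=-2:12 = 0xbffe; little→ fe bf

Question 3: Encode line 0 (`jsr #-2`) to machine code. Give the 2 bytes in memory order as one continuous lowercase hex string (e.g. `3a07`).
L0: jsr op=0xb:4|imm=-2:12 ⇒ 0xbffe ⇒ little fe bf

febf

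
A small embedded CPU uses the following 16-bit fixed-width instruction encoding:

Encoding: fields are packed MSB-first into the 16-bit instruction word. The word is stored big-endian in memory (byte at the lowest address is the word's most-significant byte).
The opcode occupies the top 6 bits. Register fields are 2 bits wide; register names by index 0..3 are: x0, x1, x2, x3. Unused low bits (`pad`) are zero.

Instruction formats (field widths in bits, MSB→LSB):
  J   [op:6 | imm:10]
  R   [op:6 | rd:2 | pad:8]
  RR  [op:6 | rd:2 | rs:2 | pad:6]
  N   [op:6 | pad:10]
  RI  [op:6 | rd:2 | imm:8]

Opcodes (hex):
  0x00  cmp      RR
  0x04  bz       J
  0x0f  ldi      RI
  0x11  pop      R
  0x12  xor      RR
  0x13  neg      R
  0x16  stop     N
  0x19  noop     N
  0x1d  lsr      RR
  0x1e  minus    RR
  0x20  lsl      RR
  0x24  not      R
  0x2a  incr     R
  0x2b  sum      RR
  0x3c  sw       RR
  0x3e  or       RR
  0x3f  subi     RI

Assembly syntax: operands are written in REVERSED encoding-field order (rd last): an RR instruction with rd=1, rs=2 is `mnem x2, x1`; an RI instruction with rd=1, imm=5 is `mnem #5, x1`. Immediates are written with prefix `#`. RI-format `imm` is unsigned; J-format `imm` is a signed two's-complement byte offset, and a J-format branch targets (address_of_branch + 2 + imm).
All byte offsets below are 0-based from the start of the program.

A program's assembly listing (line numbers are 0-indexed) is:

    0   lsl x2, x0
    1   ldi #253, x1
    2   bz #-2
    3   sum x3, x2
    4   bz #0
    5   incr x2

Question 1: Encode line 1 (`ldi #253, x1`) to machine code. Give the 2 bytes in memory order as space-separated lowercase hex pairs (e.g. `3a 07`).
3d fd

line 1 (ldi): pack op=0xf:6|rd=1:2|imm=253:8 = 0x3dfd; big→ 3d fd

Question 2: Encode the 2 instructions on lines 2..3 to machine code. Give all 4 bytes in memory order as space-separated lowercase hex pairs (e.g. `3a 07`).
13 fe ae c0

L2: bz op=0x4:6|imm=-2:10 ⇒ 0x13fe ⇒ big 13 fe
L3: sum op=0x2b:6|rd=2:2|rs=3:2|pad=0:6 ⇒ 0xaec0 ⇒ big ae c0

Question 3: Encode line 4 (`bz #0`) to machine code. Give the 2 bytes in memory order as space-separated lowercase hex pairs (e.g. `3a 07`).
line 4 (bz): pack op=0x4:6|imm=0:10 = 0x1000; big→ 10 00

10 00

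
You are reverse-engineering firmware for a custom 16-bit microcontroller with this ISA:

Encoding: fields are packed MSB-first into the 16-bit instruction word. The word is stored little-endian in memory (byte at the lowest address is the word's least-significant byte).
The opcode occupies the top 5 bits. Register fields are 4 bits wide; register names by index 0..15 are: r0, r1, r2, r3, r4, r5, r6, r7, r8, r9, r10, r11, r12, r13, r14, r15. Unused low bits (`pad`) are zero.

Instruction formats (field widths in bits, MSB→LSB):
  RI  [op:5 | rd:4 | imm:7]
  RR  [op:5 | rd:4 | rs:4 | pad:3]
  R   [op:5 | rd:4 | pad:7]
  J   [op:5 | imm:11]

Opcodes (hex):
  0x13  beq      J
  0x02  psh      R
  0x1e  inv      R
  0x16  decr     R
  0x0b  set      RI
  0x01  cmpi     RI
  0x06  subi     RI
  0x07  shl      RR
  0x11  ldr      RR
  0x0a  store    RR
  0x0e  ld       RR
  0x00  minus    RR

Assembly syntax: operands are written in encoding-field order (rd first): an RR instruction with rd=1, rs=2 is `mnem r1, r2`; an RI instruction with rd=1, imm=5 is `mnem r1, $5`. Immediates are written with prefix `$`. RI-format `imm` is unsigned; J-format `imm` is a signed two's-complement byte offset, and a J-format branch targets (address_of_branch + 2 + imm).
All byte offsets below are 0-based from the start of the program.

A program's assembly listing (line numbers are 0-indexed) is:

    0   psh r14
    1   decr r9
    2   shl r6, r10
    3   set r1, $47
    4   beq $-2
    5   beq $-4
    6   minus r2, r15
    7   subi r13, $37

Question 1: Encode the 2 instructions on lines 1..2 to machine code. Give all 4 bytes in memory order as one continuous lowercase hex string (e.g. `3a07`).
80b4503b

1. decr fields op=0x16:5|rd=9:4|pad=0:7 → word b480h → 80 b4
2. shl fields op=0x7:5|rd=6:4|rs=10:4|pad=0:3 → word 3b50h → 50 3b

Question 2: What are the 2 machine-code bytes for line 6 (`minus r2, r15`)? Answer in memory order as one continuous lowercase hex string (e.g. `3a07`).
line 6 (minus): pack op=0x0:5|rd=2:4|rs=15:4|pad=0:3 = 0x0178; little→ 78 01

7801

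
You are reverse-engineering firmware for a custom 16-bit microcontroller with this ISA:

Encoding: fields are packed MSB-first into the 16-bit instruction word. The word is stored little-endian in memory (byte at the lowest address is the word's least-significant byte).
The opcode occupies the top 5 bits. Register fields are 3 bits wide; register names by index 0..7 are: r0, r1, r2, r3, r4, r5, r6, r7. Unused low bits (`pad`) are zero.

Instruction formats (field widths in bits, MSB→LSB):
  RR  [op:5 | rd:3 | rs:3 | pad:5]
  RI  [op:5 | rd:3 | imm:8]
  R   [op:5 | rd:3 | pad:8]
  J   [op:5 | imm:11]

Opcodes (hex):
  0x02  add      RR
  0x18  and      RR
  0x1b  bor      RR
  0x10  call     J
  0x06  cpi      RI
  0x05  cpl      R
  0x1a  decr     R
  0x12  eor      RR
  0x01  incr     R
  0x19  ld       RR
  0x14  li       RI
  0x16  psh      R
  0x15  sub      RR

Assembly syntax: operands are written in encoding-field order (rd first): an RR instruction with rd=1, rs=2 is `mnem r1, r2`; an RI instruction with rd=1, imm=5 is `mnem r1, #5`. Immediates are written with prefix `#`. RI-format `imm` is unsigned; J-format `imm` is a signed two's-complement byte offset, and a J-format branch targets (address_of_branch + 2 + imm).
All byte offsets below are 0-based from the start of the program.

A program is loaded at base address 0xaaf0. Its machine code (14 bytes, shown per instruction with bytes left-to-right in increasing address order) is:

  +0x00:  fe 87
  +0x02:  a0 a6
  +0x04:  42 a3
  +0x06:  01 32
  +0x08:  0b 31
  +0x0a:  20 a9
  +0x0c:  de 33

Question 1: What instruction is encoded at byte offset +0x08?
[08] 0b 31 → 0x310b
  opcode bits[15:11]=0x6: cpi/RI
  [10:8] rd=1 = r1
  [7:0] imm=11 = #11

cpi r1, #11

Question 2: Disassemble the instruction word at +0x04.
@+04  little-endian(42 a3) = 0xa342
  top 5b → 0x14 → li [RI]
  rd: (w>>8)&0x7=0x3 → r3
  imm: (w>>0)&0xff=0x42 → #66

li r3, #66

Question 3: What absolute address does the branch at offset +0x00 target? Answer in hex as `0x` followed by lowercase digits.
[00] fe 87 → 0x87fe
  op=0x87fe>>11=0x10 ⇒ call (J)
  [10:0] imm=2046 (s11→-2) = #-2
  target = base 0xaaf0 + off 0x00 + 2 + imm -2 = 0xaaf0

0xaaf0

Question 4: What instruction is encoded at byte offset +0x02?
li r6, #160

+0x02: a0 a6 ⇒ word 0xa6a0 (little)
  top 5b → 0x14 → li [RI]
  [10:8] rd=6 = r6
  [7:0] imm=160 = #160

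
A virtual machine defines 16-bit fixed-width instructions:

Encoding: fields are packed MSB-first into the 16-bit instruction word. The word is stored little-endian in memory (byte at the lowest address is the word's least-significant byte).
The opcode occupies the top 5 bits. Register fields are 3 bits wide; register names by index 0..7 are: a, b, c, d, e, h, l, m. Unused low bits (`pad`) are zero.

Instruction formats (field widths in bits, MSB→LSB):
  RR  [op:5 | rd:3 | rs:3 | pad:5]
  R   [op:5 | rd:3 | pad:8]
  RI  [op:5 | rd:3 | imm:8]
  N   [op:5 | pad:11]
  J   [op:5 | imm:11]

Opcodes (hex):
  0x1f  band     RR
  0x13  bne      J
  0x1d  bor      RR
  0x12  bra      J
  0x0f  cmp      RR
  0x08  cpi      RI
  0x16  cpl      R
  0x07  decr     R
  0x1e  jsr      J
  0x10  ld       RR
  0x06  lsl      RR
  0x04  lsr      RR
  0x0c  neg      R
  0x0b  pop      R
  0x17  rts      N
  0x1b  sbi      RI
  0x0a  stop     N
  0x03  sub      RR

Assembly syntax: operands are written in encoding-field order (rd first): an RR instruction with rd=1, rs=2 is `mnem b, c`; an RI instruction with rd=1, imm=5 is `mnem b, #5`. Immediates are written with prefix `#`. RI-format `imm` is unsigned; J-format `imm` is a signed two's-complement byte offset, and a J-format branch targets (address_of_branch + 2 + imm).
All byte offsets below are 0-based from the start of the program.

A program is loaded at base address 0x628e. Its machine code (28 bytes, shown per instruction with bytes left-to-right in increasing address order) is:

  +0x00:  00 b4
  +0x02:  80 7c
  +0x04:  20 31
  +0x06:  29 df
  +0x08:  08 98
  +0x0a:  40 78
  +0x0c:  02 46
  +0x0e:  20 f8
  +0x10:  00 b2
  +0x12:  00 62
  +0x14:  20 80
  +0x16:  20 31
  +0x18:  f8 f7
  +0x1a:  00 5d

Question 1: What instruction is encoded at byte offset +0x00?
[00] 00 b4 → 0xb400
  op=0xb400>>11=0x16 ⇒ cpl (R)
  rd@[10:8]=0x4 ⇒ e

cpl e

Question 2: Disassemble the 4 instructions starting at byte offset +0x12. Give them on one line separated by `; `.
neg c; ld a, b; lsl b, b; jsr #-8

+0x12: 00 62 ⇒ word 0x6200 (little)
  top 5b → 0xc → neg [R]
  rd: (w>>8)&0x7=0x2 → c
+0x14: 20 80 ⇒ word 0x8020 (little)
  top 5b → 0x10 → ld [RR]
  rd: (w>>8)&0x7=0x0 → a
  rs: (w>>5)&0x7=0x1 → b
+0x16: 20 31 ⇒ word 0x3120 (little)
  top 5b → 0x6 → lsl [RR]
  rd: (w>>8)&0x7=0x1 → b
  rs: (w>>5)&0x7=0x1 → b
+0x18: f8 f7 ⇒ word 0xf7f8 (little)
  top 5b → 0x1e → jsr [J]
  imm: (w>>0)&0x7ff=0x7f8 (s11→-8) → #-8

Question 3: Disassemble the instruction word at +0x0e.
off 0x0e: read 20 f8 as little → 0xf820
  op=0xf820>>11=0x1f ⇒ band (RR)
  rd: (w>>8)&0x7=0x0 → a
  rs: (w>>5)&0x7=0x1 → b

band a, b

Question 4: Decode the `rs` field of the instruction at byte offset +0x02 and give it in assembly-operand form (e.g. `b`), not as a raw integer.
+0x02: 80 7c ⇒ word 0x7c80 (little)
  opcode bits[15:11]=0xf: cmp/RR
  rd@[10:8]=0x4 ⇒ e
  rs@[7:5]=0x4 ⇒ e

e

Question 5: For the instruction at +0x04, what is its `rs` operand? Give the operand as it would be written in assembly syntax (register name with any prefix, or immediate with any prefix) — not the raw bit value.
b

@+04  little-endian(20 31) = 0x3120
  opcode bits[15:11]=0x6: lsl/RR
  rd: (w>>8)&0x7=0x1 → b
  rs: (w>>5)&0x7=0x1 → b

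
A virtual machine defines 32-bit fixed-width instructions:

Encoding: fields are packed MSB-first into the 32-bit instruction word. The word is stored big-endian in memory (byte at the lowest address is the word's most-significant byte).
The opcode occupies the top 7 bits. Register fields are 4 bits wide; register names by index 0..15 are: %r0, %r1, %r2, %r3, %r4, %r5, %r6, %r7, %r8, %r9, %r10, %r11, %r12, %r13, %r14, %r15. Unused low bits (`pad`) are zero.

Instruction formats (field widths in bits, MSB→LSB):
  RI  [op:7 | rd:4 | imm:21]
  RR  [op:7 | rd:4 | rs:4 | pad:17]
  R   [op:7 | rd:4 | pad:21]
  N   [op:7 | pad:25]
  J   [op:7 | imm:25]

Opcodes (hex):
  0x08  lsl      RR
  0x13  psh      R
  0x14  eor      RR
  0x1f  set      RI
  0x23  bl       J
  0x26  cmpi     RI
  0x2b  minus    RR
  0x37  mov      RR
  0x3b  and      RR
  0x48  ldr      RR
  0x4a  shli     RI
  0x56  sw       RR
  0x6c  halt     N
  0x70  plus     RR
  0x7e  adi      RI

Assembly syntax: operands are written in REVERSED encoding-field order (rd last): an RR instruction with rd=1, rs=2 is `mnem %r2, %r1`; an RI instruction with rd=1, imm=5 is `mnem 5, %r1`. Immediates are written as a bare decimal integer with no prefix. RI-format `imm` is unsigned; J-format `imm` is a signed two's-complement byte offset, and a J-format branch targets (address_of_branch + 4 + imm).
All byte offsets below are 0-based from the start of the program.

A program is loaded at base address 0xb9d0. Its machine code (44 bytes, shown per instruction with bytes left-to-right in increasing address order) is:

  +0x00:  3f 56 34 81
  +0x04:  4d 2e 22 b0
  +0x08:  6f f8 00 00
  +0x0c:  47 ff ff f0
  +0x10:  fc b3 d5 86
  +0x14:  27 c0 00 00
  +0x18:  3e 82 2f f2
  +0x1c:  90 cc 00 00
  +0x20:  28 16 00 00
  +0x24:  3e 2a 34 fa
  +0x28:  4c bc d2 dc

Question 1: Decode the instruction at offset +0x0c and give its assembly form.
+0x0c: 47 ff ff f0 ⇒ word 0x47fffff0 (big)
  top 7b → 0x23 → bl [J]
  [24:0] imm=33554416 (s25→-16) = -16

bl -16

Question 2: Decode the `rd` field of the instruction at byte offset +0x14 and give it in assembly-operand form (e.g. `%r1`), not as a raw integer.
[14] 27 c0 00 00 → 0x27c00000
  opcode bits[31:25]=0x13: psh/R
  rd@[24:21]=0xe ⇒ %r14

%r14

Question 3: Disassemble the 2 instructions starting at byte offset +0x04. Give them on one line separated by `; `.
cmpi 926384, %r9; mov %r12, %r15

+0x04: 4d 2e 22 b0 ⇒ word 0x4d2e22b0 (big)
  top 7b → 0x26 → cmpi [RI]
  [24:21] rd=9 = %r9
  [20:0] imm=926384 = 926384
+0x08: 6f f8 00 00 ⇒ word 0x6ff80000 (big)
  top 7b → 0x37 → mov [RR]
  [24:21] rd=15 = %r15
  [20:17] rs=12 = %r12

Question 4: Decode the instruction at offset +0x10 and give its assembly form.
+0x10: fc b3 d5 86 ⇒ word 0xfcb3d586 (big)
  opcode bits[31:25]=0x7e: adi/RI
  rd: (w>>21)&0xf=0x5 → %r5
  imm: (w>>0)&0x1fffff=0x13d586 → 1299846

adi 1299846, %r5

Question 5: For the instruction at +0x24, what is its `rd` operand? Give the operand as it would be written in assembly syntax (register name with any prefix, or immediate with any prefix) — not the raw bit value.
+0x24: 3e 2a 34 fa ⇒ word 0x3e2a34fa (big)
  op=0x3e2a34fa>>25=0x1f ⇒ set (RI)
  rd: (w>>21)&0xf=0x1 → %r1
  imm: (w>>0)&0x1fffff=0xa34fa → 668922

%r1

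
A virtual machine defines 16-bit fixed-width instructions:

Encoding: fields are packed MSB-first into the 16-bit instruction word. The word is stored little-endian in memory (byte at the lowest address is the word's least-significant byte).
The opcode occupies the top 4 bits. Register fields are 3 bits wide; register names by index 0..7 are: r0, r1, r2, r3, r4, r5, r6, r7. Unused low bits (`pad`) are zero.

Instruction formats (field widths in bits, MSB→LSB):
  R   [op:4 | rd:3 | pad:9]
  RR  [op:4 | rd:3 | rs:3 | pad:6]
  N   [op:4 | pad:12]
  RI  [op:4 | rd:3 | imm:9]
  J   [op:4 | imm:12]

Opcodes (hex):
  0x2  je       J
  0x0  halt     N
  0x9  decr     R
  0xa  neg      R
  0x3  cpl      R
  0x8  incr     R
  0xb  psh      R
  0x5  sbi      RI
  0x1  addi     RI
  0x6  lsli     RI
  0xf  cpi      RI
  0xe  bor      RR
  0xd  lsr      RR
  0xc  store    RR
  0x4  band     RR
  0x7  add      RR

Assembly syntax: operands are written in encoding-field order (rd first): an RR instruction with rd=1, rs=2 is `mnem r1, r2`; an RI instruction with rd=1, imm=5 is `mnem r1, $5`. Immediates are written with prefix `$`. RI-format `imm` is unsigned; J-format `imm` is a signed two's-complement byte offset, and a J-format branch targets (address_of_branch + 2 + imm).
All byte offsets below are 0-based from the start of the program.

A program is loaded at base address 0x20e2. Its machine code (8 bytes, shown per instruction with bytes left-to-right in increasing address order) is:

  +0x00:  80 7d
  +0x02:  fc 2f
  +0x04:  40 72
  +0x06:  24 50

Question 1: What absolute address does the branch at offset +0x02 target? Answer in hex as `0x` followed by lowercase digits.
[02] fc 2f → 0x2ffc
  top 4b → 0x2 → je [J]
  imm@[11:0]=0xffc (s12→-4) ⇒ $-4
  target = base 0x20e2 + off 0x02 + 2 + imm -4 = 0x20e2

0x20e2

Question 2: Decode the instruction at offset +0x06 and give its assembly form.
sbi r0, $36

@+06  little-endian(24 50) = 0x5024
  op=0x5024>>12=0x5 ⇒ sbi (RI)
  [11:9] rd=0 = r0
  [8:0] imm=36 = $36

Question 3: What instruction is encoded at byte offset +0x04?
add r1, r1

@+04  little-endian(40 72) = 0x7240
  opcode bits[15:12]=0x7: add/RR
  rd@[11:9]=0x1 ⇒ r1
  rs@[8:6]=0x1 ⇒ r1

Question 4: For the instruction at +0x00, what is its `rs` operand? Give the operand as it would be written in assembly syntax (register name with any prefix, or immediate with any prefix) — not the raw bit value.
@+00  little-endian(80 7d) = 0x7d80
  op=0x7d80>>12=0x7 ⇒ add (RR)
  rd: (w>>9)&0x7=0x6 → r6
  rs: (w>>6)&0x7=0x6 → r6

r6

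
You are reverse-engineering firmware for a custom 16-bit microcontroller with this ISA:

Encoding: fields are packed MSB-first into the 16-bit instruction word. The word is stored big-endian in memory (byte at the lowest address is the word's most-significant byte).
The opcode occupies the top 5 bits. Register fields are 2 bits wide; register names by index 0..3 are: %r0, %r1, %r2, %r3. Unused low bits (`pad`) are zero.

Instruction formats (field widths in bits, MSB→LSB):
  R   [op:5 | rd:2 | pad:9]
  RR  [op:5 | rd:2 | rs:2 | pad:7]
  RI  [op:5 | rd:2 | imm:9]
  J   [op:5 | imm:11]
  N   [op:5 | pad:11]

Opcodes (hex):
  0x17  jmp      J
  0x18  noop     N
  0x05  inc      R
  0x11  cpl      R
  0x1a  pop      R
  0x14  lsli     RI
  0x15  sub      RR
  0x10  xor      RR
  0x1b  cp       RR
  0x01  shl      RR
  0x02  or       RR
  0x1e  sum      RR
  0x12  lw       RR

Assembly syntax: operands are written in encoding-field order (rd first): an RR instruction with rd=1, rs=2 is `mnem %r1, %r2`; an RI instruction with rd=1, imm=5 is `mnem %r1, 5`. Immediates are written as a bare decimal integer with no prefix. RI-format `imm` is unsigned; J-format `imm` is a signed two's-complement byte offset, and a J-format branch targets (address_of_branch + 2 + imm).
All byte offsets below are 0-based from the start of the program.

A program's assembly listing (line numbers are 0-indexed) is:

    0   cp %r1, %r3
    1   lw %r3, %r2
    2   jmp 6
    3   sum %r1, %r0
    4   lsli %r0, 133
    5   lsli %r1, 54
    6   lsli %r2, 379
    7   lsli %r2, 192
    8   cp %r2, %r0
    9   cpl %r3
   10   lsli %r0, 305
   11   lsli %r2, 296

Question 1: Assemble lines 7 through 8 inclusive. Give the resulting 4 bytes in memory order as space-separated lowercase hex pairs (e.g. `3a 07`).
line 7 (lsli): pack op=0x14:5|rd=2:2|imm=192:9 = 0xa4c0; big→ a4 c0
line 8 (cp): pack op=0x1b:5|rd=2:2|rs=0:2|pad=0:7 = 0xdc00; big→ dc 00

a4 c0 dc 00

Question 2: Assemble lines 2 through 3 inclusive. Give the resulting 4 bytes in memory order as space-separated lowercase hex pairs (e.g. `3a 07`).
b8 06 f2 00

2. jmp fields op=0x17:5|imm=6:11 → word b806h → b8 06
3. sum fields op=0x1e:5|rd=1:2|rs=0:2|pad=0:7 → word f200h → f2 00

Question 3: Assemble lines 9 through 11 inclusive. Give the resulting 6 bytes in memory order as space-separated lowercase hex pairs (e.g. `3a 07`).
line 9 (cpl): pack op=0x11:5|rd=3:2|pad=0:9 = 0x8e00; big→ 8e 00
line 10 (lsli): pack op=0x14:5|rd=0:2|imm=305:9 = 0xa131; big→ a1 31
line 11 (lsli): pack op=0x14:5|rd=2:2|imm=296:9 = 0xa528; big→ a5 28

8e 00 a1 31 a5 28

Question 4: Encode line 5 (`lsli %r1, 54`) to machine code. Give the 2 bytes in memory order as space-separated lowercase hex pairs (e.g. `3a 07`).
a2 36

L5: lsli op=0x14:5|rd=1:2|imm=54:9 ⇒ 0xa236 ⇒ big a2 36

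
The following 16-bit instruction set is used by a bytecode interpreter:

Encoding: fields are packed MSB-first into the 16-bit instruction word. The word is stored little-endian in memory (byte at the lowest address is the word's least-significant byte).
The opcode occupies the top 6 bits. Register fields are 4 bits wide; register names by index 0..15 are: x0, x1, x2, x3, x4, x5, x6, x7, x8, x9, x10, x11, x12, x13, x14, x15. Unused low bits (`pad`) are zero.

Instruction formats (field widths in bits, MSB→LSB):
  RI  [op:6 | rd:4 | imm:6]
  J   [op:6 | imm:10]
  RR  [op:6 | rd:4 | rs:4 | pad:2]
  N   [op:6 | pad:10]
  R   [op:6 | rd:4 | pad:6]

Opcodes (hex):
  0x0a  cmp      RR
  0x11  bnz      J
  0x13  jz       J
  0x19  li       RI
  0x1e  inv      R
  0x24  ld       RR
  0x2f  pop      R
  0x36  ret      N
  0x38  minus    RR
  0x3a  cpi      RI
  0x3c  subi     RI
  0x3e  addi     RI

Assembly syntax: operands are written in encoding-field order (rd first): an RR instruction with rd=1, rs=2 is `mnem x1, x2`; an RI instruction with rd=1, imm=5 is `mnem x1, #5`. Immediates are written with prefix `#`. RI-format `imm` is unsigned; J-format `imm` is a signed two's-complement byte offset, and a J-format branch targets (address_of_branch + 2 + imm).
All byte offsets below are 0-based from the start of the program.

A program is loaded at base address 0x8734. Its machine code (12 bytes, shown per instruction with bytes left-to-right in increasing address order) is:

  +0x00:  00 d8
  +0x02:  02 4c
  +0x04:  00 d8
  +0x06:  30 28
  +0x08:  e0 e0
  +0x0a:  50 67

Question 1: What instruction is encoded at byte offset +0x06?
cmp x0, x12

[06] 30 28 → 0x2830
  opcode bits[15:10]=0xa: cmp/RR
  rd: (w>>6)&0xf=0x0 → x0
  rs: (w>>2)&0xf=0xc → x12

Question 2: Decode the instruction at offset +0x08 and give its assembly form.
off 0x08: read e0 e0 as little → 0xe0e0
  top 6b → 0x38 → minus [RR]
  [9:6] rd=3 = x3
  [5:2] rs=8 = x8

minus x3, x8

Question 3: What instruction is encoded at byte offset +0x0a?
li x13, #16

[0a] 50 67 → 0x6750
  opcode bits[15:10]=0x19: li/RI
  [9:6] rd=13 = x13
  [5:0] imm=16 = #16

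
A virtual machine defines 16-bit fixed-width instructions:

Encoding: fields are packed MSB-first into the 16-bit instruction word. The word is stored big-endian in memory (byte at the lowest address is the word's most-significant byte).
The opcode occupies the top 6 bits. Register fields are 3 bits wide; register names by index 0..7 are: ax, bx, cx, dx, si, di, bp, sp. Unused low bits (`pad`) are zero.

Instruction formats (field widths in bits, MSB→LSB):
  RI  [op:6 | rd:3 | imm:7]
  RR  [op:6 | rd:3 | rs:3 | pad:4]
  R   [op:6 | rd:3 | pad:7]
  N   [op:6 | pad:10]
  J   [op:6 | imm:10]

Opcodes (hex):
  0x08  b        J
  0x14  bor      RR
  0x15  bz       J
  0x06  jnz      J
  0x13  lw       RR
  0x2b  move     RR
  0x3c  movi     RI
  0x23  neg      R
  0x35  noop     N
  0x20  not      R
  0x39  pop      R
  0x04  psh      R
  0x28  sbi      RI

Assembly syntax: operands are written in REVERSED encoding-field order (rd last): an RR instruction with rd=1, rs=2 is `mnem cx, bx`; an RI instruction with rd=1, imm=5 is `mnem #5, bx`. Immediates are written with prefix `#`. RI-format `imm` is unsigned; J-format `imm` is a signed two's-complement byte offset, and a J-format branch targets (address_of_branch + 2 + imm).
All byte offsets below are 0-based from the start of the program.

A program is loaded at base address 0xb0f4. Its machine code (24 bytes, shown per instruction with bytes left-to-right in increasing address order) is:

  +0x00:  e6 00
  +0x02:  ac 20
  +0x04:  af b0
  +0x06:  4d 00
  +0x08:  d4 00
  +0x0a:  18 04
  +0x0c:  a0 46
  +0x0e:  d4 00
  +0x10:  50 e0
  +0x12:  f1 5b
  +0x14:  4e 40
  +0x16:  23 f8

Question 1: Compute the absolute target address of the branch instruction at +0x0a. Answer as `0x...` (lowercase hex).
0xb104

[0a] 18 04 → 0x1804
  opcode bits[15:10]=0x6: jnz/J
  [9:0] imm=4 = #4
  target = base 0xb0f4 + off 0x0a + 2 + imm 4 = 0xb104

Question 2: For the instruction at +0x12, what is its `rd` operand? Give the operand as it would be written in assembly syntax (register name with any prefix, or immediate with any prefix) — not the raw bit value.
[12] f1 5b → 0xf15b
  op=0xf15b>>10=0x3c ⇒ movi (RI)
  rd: (w>>7)&0x7=0x2 → cx
  imm: (w>>0)&0x7f=0x5b → #91

cx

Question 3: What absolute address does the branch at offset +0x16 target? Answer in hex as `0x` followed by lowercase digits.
@+16  big-endian(23 f8) = 0x23f8
  op=0x23f8>>10=0x8 ⇒ b (J)
  imm: (w>>0)&0x3ff=0x3f8 (s10→-8) → #-8
  target = base 0xb0f4 + off 0x16 + 2 + imm -8 = 0xb104

0xb104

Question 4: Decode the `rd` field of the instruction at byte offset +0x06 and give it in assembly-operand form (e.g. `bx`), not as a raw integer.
cx

@+06  big-endian(4d 00) = 0x4d00
  op=0x4d00>>10=0x13 ⇒ lw (RR)
  rd: (w>>7)&0x7=0x2 → cx
  rs: (w>>4)&0x7=0x0 → ax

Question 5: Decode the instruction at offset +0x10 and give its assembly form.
@+10  big-endian(50 e0) = 0x50e0
  op=0x50e0>>10=0x14 ⇒ bor (RR)
  rd: (w>>7)&0x7=0x1 → bx
  rs: (w>>4)&0x7=0x6 → bp

bor bp, bx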